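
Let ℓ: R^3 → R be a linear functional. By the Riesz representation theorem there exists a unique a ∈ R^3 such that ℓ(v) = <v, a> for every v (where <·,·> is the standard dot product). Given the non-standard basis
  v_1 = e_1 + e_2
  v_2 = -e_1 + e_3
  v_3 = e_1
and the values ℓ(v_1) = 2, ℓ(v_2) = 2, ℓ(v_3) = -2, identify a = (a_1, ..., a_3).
a = (-2, 4, 0)

Write a = (a_1, ..., a_3) in the standard basis. For each basis vector v_i, ℓ(v_i) = <v_i, a> is a linear equation in the a_j's. Collect the n equations into a matrix system V a = ℓ, where row i of V is v_i (expressed in the standard basis). Since V is invertible (lower-triangular with 1s on the diagonal, up to permutation), solve by back-substitution:
  V =
[[1, 1, 0],
 [-1, 0, 1],
 [1, 0, 0]]
  V a = (2, 2, -2)
Solving gives a = (-2, 4, 0).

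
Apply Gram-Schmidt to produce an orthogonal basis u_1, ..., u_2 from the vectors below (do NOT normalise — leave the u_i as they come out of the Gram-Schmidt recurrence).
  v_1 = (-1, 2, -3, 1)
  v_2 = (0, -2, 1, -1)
Orthogonal basis:
  u_1 = (-1, 2, -3, 1)
  u_2 = (-8/15, -14/15, -3/5, -7/15)

Apply the Gram-Schmidt recurrence
  u_1 = v_1
  u_i = v_i − Σ_{j<i} ((v_i · u_j) / (u_j · u_j)) · u_j.

Step by step this gives:
  u_1 = (-1, 2, -3, 1)
  u_2 = (-8/15, -14/15, -3/5, -7/15)

Orthogonality check:
  u_2 · u_1 = 0 (should be 0)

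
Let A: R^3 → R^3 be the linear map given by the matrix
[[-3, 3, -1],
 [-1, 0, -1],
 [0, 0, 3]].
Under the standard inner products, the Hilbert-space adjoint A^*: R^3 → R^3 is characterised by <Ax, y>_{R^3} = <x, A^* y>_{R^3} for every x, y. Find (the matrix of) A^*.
A^* = A^T =
[[-3, -1, 0],
 [3, 0, 0],
 [-1, -1, 3]]

For real matrices with standard dot products, the defining identity <Ax, y> = <x, A^* y> gives (Ax)^T y = x^T (A^*) y, i.e. x^T A^T y = x^T (A^*) y. Since this holds for all x, y, we must have A^* = A^T. Therefore
A^* =
[[-3, -1, 0],
 [3, 0, 0],
 [-1, -1, 3]].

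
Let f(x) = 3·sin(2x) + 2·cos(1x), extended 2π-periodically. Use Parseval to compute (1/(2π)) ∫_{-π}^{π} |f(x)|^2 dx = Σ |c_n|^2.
Σ |c_n|^2 = 13/2

Expand |f|^2 and use orthogonality of {sin(nx), cos(mx)} on [-π, π]:
  ∫_{-π}^{π} sin(nx)^2 dx = π, ∫ cos(mx)^2 dx = π, and cross terms integrate to 0.
So ∫_{-π}^{π} f(x)^2 dx = 3^2 · π + 2^2 · π = (9 + 4)π.
Divide by 2π: (9 + 4)/2 = 13/2.
By Parseval, this equals Σ |c_n|^2.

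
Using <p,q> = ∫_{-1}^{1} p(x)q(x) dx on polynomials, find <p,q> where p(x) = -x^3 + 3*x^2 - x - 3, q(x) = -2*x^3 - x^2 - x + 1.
<p,q> = -16/21

Expand the product: p(x)·q(x) = 2*x^6 - 5*x^5 + 3*x^3 + 7*x^2 + 2*x - 3.
∫_{-1}^{1} of each monomial x^k gives [2/(k+1) if k even, 0 if k odd]. Integrating term-by-term (or equivalently evaluating the antiderivative F(x) = 2*x^7/7 - 5*x^6/6 + 3*x^4/4 + 7*x^3/3 + x^2 - 3*x at the endpoints):
  F(1) − F(−1) = 15/28 − (109/84) = -16/21.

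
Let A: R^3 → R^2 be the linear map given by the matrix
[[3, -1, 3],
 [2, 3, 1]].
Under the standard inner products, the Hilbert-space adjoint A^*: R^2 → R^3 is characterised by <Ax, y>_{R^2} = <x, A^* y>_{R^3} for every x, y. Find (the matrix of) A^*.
A^* = A^T =
[[3, 2],
 [-1, 3],
 [3, 1]]

For real matrices with standard dot products, the defining identity <Ax, y> = <x, A^* y> gives (Ax)^T y = x^T (A^*) y, i.e. x^T A^T y = x^T (A^*) y. Since this holds for all x, y, we must have A^* = A^T. Therefore
A^* =
[[3, 2],
 [-1, 3],
 [3, 1]].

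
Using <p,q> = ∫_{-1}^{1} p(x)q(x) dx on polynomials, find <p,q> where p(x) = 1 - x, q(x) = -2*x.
<p,q> = 4/3

Expand the product: p(x)·q(x) = 2*x^2 - 2*x.
∫_{-1}^{1} of each monomial x^k gives [2/(k+1) if k even, 0 if k odd]. Integrating term-by-term (or equivalently evaluating the antiderivative F(x) = 2*x^3/3 - x^2 at the endpoints):
  F(1) − F(−1) = -1/3 − (-5/3) = 4/3.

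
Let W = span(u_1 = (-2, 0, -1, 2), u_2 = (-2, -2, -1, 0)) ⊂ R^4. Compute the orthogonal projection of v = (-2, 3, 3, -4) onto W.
proj_W(v) = (12/7, 5/14, 6/7, -19/14)

Set up U = [u_1 | ... | u_2] ∈ R^(4×2). The projector onto W = col(U) is P = U (U^T U)^(-1) U^T.
Compute U^T U =
  [9, 5]
  [5, 9],
and U^T v = (-7, -5).
Solve U^T U · c = U^T v for the coefficients: c = (-19/28, -5/28). The projection is proj_W(v) = U c.
Check: (v - proj_W(v)) · u_1 = 0  (should be 0).
Check: (v - proj_W(v)) · u_2 = 0  (should be 0).
Result: proj_W(v) = (12/7, 5/14, 6/7, -19/14).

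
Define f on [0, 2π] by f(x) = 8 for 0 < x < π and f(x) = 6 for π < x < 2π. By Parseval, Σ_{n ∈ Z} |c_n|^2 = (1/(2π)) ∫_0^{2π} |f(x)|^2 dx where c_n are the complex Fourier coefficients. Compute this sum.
Σ |c_n|^2 = 50

Parseval equates the L^2 energy of f (normalised by 1/(2π)) with the ℓ^2 sum of its Fourier coefficients: (1/(2π)) ∫_0^{2π} |f|^2 = Σ |c_n|^2.
Compute the left side: (1/(2π)) [∫_0^π 8^2 dx + ∫_π^{2π} 6^2 dx] = (1/(2π)) · (64π + 36π) = (64 + 36)/2 = 50.
So Σ_{n ∈ Z} |c_n|^2 = 50.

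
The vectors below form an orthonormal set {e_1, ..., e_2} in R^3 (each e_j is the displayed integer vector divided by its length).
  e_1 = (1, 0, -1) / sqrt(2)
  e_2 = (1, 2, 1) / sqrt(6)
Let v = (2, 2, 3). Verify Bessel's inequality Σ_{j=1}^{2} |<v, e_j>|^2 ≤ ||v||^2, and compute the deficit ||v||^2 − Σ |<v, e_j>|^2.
Σ |<v, e_j>|^2 = 14; ||v||^2 = 17; deficit = 3

Write each e_j = u_j / sqrt(<u_j, u_j>) where u_j is the displayed integer vector. Then <v, e_j> = <v, u_j> / sqrt(<u_j, u_j>), so |<v, e_j>|^2 = <v, u_j>^2 / <u_j, u_j>.
Coefficients: <v, e_1> = -1/sqrt(2), <v, e_2> = 9/sqrt(6).
Square and sum: Σ |<v, e_j>|^2 = 14.
Compute ||v||^2 = v·v = 17.
Deficit = 17 − 14 = 3 ≥ 0, confirming Bessel's inequality. (The deficit equals ||v − Σ <v,e_j> e_j||^2, the squared distance from v to span{e_j}.)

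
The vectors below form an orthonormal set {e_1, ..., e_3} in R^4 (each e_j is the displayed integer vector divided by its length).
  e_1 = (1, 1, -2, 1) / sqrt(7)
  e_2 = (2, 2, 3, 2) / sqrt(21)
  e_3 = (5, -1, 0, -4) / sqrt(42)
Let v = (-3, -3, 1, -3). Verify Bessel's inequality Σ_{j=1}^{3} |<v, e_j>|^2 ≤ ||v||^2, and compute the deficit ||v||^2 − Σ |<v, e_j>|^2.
Σ |<v, e_j>|^2 = 28; ||v||^2 = 28; deficit = 0

Write each e_j = u_j / sqrt(<u_j, u_j>) where u_j is the displayed integer vector. Then <v, e_j> = <v, u_j> / sqrt(<u_j, u_j>), so |<v, e_j>|^2 = <v, u_j>^2 / <u_j, u_j>.
Coefficients: <v, e_1> = -11/sqrt(7), <v, e_2> = -15/sqrt(21), <v, e_3> = 0/sqrt(42).
Square and sum: Σ |<v, e_j>|^2 = 28.
Compute ||v||^2 = v·v = 28.
Deficit = 28 − 28 = 0 ≥ 0, confirming Bessel's inequality. (The deficit equals ||v − Σ <v,e_j> e_j||^2, the squared distance from v to span{e_j}.)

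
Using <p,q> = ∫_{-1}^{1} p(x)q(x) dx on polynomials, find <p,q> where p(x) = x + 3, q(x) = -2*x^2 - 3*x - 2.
<p,q> = -18

Expand the product: p(x)·q(x) = -2*x^3 - 9*x^2 - 11*x - 6.
∫_{-1}^{1} of each monomial x^k gives [2/(k+1) if k even, 0 if k odd]. Integrating term-by-term (or equivalently evaluating the antiderivative F(x) = -x^4/2 - 3*x^3 - 11*x^2/2 - 6*x at the endpoints):
  F(1) − F(−1) = -15 − (3) = -18.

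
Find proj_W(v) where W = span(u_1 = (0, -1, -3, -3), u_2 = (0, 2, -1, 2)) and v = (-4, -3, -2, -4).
proj_W(v) = (0, -375/146, -132/73, -633/146)

Set up U = [u_1 | ... | u_2] ∈ R^(4×2). The projector onto W = col(U) is P = U (U^T U)^(-1) U^T.
Compute U^T U =
  [19, -5]
  [-5, 9],
and U^T v = (21, -12).
Solve U^T U · c = U^T v for the coefficients: c = (129/146, -123/146). The projection is proj_W(v) = U c.
Check: (v - proj_W(v)) · u_1 = 0  (should be 0).
Check: (v - proj_W(v)) · u_2 = 0  (should be 0).
Result: proj_W(v) = (0, -375/146, -132/73, -633/146).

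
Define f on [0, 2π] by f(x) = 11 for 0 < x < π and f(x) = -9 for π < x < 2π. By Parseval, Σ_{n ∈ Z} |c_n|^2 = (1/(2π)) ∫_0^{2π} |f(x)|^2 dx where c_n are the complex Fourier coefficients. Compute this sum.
Σ |c_n|^2 = 101

Parseval equates the L^2 energy of f (normalised by 1/(2π)) with the ℓ^2 sum of its Fourier coefficients: (1/(2π)) ∫_0^{2π} |f|^2 = Σ |c_n|^2.
Compute the left side: (1/(2π)) [∫_0^π 11^2 dx + ∫_π^{2π} (-9)^2 dx] = (1/(2π)) · (121π + 81π) = (121 + 81)/2 = 101.
So Σ_{n ∈ Z} |c_n|^2 = 101.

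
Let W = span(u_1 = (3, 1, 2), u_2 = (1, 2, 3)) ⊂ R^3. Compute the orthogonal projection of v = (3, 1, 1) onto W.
proj_W(v) = (44/15, 8/15, 4/3)

Set up U = [u_1 | ... | u_2] ∈ R^(3×2). The projector onto W = col(U) is P = U (U^T U)^(-1) U^T.
Compute U^T U =
  [14, 11]
  [11, 14],
and U^T v = (12, 8).
Solve U^T U · c = U^T v for the coefficients: c = (16/15, -4/15). The projection is proj_W(v) = U c.
Check: (v - proj_W(v)) · u_1 = 0  (should be 0).
Check: (v - proj_W(v)) · u_2 = 0  (should be 0).
Result: proj_W(v) = (44/15, 8/15, 4/3).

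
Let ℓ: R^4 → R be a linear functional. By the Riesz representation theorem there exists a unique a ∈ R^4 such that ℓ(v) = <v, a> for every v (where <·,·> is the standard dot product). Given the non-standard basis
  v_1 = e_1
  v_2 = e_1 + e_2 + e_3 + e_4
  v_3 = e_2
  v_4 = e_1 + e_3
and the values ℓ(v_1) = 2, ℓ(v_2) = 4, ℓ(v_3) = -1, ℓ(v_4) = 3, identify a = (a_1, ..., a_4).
a = (2, -1, 1, 2)

Write a = (a_1, ..., a_4) in the standard basis. For each basis vector v_i, ℓ(v_i) = <v_i, a> is a linear equation in the a_j's. Collect the n equations into a matrix system V a = ℓ, where row i of V is v_i (expressed in the standard basis). Since V is invertible (lower-triangular with 1s on the diagonal, up to permutation), solve by back-substitution:
  V =
[[1, 0, 0, 0],
 [1, 1, 1, 1],
 [0, 1, 0, 0],
 [1, 0, 1, 0]]
  V a = (2, 4, -1, 3)
Solving gives a = (2, -1, 1, 2).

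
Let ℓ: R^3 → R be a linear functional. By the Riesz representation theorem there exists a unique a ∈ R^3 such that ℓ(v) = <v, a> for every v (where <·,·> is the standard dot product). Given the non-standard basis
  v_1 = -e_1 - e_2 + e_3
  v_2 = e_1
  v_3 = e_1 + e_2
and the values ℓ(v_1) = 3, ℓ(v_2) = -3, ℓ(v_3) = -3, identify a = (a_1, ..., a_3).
a = (-3, 0, 0)

Write a = (a_1, ..., a_3) in the standard basis. For each basis vector v_i, ℓ(v_i) = <v_i, a> is a linear equation in the a_j's. Collect the n equations into a matrix system V a = ℓ, where row i of V is v_i (expressed in the standard basis). Since V is invertible (lower-triangular with 1s on the diagonal, up to permutation), solve by back-substitution:
  V =
[[-1, -1, 1],
 [1, 0, 0],
 [1, 1, 0]]
  V a = (3, -3, -3)
Solving gives a = (-3, 0, 0).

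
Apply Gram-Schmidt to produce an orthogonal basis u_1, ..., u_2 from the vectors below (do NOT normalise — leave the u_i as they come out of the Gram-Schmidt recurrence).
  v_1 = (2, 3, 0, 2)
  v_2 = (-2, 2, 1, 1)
Orthogonal basis:
  u_1 = (2, 3, 0, 2)
  u_2 = (-42/17, 22/17, 1, 9/17)

Apply the Gram-Schmidt recurrence
  u_1 = v_1
  u_i = v_i − Σ_{j<i} ((v_i · u_j) / (u_j · u_j)) · u_j.

Step by step this gives:
  u_1 = (2, 3, 0, 2)
  u_2 = (-42/17, 22/17, 1, 9/17)

Orthogonality check:
  u_2 · u_1 = 0 (should be 0)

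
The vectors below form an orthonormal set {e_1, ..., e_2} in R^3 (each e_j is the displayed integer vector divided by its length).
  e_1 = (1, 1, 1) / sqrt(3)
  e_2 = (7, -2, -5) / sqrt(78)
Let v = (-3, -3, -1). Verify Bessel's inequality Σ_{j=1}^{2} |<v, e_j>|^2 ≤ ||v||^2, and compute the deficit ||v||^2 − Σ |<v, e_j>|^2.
Σ |<v, e_j>|^2 = 229/13; ||v||^2 = 19; deficit = 18/13

Write each e_j = u_j / sqrt(<u_j, u_j>) where u_j is the displayed integer vector. Then <v, e_j> = <v, u_j> / sqrt(<u_j, u_j>), so |<v, e_j>|^2 = <v, u_j>^2 / <u_j, u_j>.
Coefficients: <v, e_1> = -7/sqrt(3), <v, e_2> = -10/sqrt(78).
Square and sum: Σ |<v, e_j>|^2 = 229/13.
Compute ||v||^2 = v·v = 19.
Deficit = 19 − 229/13 = 18/13 ≥ 0, confirming Bessel's inequality. (The deficit equals ||v − Σ <v,e_j> e_j||^2, the squared distance from v to span{e_j}.)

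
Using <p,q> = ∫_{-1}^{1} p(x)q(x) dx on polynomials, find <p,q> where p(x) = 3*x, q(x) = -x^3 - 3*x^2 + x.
<p,q> = 4/5

Expand the product: p(x)·q(x) = -3*x^4 - 9*x^3 + 3*x^2.
∫_{-1}^{1} of each monomial x^k gives [2/(k+1) if k even, 0 if k odd]. Integrating term-by-term (or equivalently evaluating the antiderivative F(x) = -3*x^5/5 - 9*x^4/4 + x^3 at the endpoints):
  F(1) − F(−1) = -37/20 − (-53/20) = 4/5.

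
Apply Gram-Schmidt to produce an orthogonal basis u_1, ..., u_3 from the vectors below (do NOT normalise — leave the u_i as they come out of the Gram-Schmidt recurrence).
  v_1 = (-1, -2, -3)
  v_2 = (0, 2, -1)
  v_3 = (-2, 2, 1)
Orthogonal basis:
  u_1 = (-1, -2, -3)
  u_2 = (-1/14, 13/7, -17/14)
  u_3 = (-160/69, 20/69, 40/69)

Apply the Gram-Schmidt recurrence
  u_1 = v_1
  u_i = v_i − Σ_{j<i} ((v_i · u_j) / (u_j · u_j)) · u_j.

Step by step this gives:
  u_1 = (-1, -2, -3)
  u_2 = (-1/14, 13/7, -17/14)
  u_3 = (-160/69, 20/69, 40/69)

Orthogonality check:
  u_2 · u_1 = 0 (should be 0)
  u_3 · u_1 = 0 (should be 0)
  u_3 · u_2 = 0 (should be 0)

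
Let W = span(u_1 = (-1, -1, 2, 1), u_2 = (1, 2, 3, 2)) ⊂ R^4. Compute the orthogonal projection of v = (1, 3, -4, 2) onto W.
proj_W(v) = (218/101, 261/101, -221/101, -89/101)

Set up U = [u_1 | ... | u_2] ∈ R^(4×2). The projector onto W = col(U) is P = U (U^T U)^(-1) U^T.
Compute U^T U =
  [7, 5]
  [5, 18],
and U^T v = (-10, -1).
Solve U^T U · c = U^T v for the coefficients: c = (-175/101, 43/101). The projection is proj_W(v) = U c.
Check: (v - proj_W(v)) · u_1 = 0  (should be 0).
Check: (v - proj_W(v)) · u_2 = 0  (should be 0).
Result: proj_W(v) = (218/101, 261/101, -221/101, -89/101).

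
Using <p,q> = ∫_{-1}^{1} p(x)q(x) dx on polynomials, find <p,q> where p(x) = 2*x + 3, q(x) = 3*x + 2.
<p,q> = 16

Expand the product: p(x)·q(x) = 6*x^2 + 13*x + 6.
∫_{-1}^{1} of each monomial x^k gives [2/(k+1) if k even, 0 if k odd]. Integrating term-by-term (or equivalently evaluating the antiderivative F(x) = 2*x^3 + 13*x^2/2 + 6*x at the endpoints):
  F(1) − F(−1) = 29/2 − (-3/2) = 16.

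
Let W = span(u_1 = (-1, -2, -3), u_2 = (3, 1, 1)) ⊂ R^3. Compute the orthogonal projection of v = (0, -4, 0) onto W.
proj_W(v) = (-16/45, -52/45, -16/9)

Set up U = [u_1 | ... | u_2] ∈ R^(3×2). The projector onto W = col(U) is P = U (U^T U)^(-1) U^T.
Compute U^T U =
  [14, -8]
  [-8, 11],
and U^T v = (8, -4).
Solve U^T U · c = U^T v for the coefficients: c = (28/45, 4/45). The projection is proj_W(v) = U c.
Check: (v - proj_W(v)) · u_1 = 0  (should be 0).
Check: (v - proj_W(v)) · u_2 = 0  (should be 0).
Result: proj_W(v) = (-16/45, -52/45, -16/9).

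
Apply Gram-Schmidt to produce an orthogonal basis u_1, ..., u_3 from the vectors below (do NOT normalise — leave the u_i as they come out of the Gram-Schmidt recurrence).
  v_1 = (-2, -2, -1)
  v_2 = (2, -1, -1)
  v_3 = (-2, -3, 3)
Orthogonal basis:
  u_1 = (-2, -2, -1)
  u_2 = (16/9, -11/9, -10/9)
  u_3 = (28/53, -112/53, 168/53)

Apply the Gram-Schmidt recurrence
  u_1 = v_1
  u_i = v_i − Σ_{j<i} ((v_i · u_j) / (u_j · u_j)) · u_j.

Step by step this gives:
  u_1 = (-2, -2, -1)
  u_2 = (16/9, -11/9, -10/9)
  u_3 = (28/53, -112/53, 168/53)

Orthogonality check:
  u_2 · u_1 = 0 (should be 0)
  u_3 · u_1 = 0 (should be 0)
  u_3 · u_2 = 0 (should be 0)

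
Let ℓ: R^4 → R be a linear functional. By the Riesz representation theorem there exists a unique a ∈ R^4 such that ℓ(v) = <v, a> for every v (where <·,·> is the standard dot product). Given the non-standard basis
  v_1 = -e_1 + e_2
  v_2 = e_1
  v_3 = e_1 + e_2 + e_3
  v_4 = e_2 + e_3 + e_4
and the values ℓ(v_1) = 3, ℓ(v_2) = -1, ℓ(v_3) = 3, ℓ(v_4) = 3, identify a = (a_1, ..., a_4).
a = (-1, 2, 2, -1)

Write a = (a_1, ..., a_4) in the standard basis. For each basis vector v_i, ℓ(v_i) = <v_i, a> is a linear equation in the a_j's. Collect the n equations into a matrix system V a = ℓ, where row i of V is v_i (expressed in the standard basis). Since V is invertible (lower-triangular with 1s on the diagonal, up to permutation), solve by back-substitution:
  V =
[[-1, 1, 0, 0],
 [1, 0, 0, 0],
 [1, 1, 1, 0],
 [0, 1, 1, 1]]
  V a = (3, -1, 3, 3)
Solving gives a = (-1, 2, 2, -1).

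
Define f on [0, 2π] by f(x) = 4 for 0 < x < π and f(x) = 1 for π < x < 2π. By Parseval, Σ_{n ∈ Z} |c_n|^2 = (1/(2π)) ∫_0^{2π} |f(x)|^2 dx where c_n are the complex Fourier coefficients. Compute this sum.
Σ |c_n|^2 = 17/2

Parseval equates the L^2 energy of f (normalised by 1/(2π)) with the ℓ^2 sum of its Fourier coefficients: (1/(2π)) ∫_0^{2π} |f|^2 = Σ |c_n|^2.
Compute the left side: (1/(2π)) [∫_0^π 4^2 dx + ∫_π^{2π} 1^2 dx] = (1/(2π)) · (16π + 1π) = (16 + 1)/2 = 17/2.
So Σ_{n ∈ Z} |c_n|^2 = 17/2.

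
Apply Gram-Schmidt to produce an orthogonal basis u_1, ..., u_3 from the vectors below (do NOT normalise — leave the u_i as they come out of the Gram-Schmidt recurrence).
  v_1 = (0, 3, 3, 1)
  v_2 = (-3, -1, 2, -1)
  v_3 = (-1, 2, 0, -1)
Orthogonal basis:
  u_1 = (0, 3, 3, 1)
  u_2 = (-3, -25/19, 32/19, -21/19)
  u_3 = (-197/281, 377/281, -269/281, -324/281)

Apply the Gram-Schmidt recurrence
  u_1 = v_1
  u_i = v_i − Σ_{j<i} ((v_i · u_j) / (u_j · u_j)) · u_j.

Step by step this gives:
  u_1 = (0, 3, 3, 1)
  u_2 = (-3, -25/19, 32/19, -21/19)
  u_3 = (-197/281, 377/281, -269/281, -324/281)

Orthogonality check:
  u_2 · u_1 = 0 (should be 0)
  u_3 · u_1 = 0 (should be 0)
  u_3 · u_2 = 0 (should be 0)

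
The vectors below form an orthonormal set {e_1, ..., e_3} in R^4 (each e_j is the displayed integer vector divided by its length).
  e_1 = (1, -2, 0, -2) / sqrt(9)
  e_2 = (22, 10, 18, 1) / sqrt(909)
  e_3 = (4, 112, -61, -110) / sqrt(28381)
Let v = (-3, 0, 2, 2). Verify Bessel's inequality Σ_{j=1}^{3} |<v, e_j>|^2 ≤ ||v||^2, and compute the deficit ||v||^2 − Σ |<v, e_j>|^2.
Σ |<v, e_j>|^2 = 3013/281; ||v||^2 = 17; deficit = 1764/281

Write each e_j = u_j / sqrt(<u_j, u_j>) where u_j is the displayed integer vector. Then <v, e_j> = <v, u_j> / sqrt(<u_j, u_j>), so |<v, e_j>|^2 = <v, u_j>^2 / <u_j, u_j>.
Coefficients: <v, e_1> = -7/sqrt(9), <v, e_2> = -28/sqrt(909), <v, e_3> = -354/sqrt(28381).
Square and sum: Σ |<v, e_j>|^2 = 3013/281.
Compute ||v||^2 = v·v = 17.
Deficit = 17 − 3013/281 = 1764/281 ≥ 0, confirming Bessel's inequality. (The deficit equals ||v − Σ <v,e_j> e_j||^2, the squared distance from v to span{e_j}.)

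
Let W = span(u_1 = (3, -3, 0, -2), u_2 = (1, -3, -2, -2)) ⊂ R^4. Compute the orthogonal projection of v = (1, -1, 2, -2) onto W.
proj_W(v) = (69/35, -33/35, 36/35, -22/35)

Set up U = [u_1 | ... | u_2] ∈ R^(4×2). The projector onto W = col(U) is P = U (U^T U)^(-1) U^T.
Compute U^T U =
  [22, 16]
  [16, 18],
and U^T v = (10, 4).
Solve U^T U · c = U^T v for the coefficients: c = (29/35, -18/35). The projection is proj_W(v) = U c.
Check: (v - proj_W(v)) · u_1 = 0  (should be 0).
Check: (v - proj_W(v)) · u_2 = 0  (should be 0).
Result: proj_W(v) = (69/35, -33/35, 36/35, -22/35).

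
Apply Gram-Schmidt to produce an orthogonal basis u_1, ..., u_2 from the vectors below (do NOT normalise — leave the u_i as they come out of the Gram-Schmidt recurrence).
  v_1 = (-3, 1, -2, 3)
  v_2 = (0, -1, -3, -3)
Orthogonal basis:
  u_1 = (-3, 1, -2, 3)
  u_2 = (-12/23, -19/23, -77/23, -57/23)

Apply the Gram-Schmidt recurrence
  u_1 = v_1
  u_i = v_i − Σ_{j<i} ((v_i · u_j) / (u_j · u_j)) · u_j.

Step by step this gives:
  u_1 = (-3, 1, -2, 3)
  u_2 = (-12/23, -19/23, -77/23, -57/23)

Orthogonality check:
  u_2 · u_1 = 0 (should be 0)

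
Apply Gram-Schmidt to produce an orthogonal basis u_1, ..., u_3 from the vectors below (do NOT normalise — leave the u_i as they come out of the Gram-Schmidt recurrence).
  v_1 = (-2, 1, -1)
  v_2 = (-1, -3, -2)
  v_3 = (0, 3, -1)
Orthogonal basis:
  u_1 = (-2, 1, -1)
  u_2 = (-2/3, -19/6, -11/6)
  u_3 = (80/83, 48/83, -112/83)

Apply the Gram-Schmidt recurrence
  u_1 = v_1
  u_i = v_i − Σ_{j<i} ((v_i · u_j) / (u_j · u_j)) · u_j.

Step by step this gives:
  u_1 = (-2, 1, -1)
  u_2 = (-2/3, -19/6, -11/6)
  u_3 = (80/83, 48/83, -112/83)

Orthogonality check:
  u_2 · u_1 = 0 (should be 0)
  u_3 · u_1 = 0 (should be 0)
  u_3 · u_2 = 0 (should be 0)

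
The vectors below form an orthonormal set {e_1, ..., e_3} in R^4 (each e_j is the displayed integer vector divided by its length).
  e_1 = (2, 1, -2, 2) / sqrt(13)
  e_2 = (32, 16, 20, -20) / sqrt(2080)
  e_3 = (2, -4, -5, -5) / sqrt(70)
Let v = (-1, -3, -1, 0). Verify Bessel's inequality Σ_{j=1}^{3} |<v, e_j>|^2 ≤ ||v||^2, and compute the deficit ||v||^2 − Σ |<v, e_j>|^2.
Σ |<v, e_j>|^2 = 61/7; ||v||^2 = 11; deficit = 16/7

Write each e_j = u_j / sqrt(<u_j, u_j>) where u_j is the displayed integer vector. Then <v, e_j> = <v, u_j> / sqrt(<u_j, u_j>), so |<v, e_j>|^2 = <v, u_j>^2 / <u_j, u_j>.
Coefficients: <v, e_1> = -3/sqrt(13), <v, e_2> = -100/sqrt(2080), <v, e_3> = 15/sqrt(70).
Square and sum: Σ |<v, e_j>|^2 = 61/7.
Compute ||v||^2 = v·v = 11.
Deficit = 11 − 61/7 = 16/7 ≥ 0, confirming Bessel's inequality. (The deficit equals ||v − Σ <v,e_j> e_j||^2, the squared distance from v to span{e_j}.)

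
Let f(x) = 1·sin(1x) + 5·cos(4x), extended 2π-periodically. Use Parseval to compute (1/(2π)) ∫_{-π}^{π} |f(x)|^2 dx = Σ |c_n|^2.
Σ |c_n|^2 = 13

Expand |f|^2 and use orthogonality of {sin(nx), cos(mx)} on [-π, π]:
  ∫_{-π}^{π} sin(nx)^2 dx = π, ∫ cos(mx)^2 dx = π, and cross terms integrate to 0.
So ∫_{-π}^{π} f(x)^2 dx = 1^2 · π + 5^2 · π = (1 + 25)π.
Divide by 2π: (1 + 25)/2 = 13.
By Parseval, this equals Σ |c_n|^2.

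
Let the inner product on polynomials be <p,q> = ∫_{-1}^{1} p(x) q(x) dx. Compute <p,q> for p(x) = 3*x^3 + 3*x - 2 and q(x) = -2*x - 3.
<p,q> = 28/5

Expand the product: p(x)·q(x) = -6*x^4 - 9*x^3 - 6*x^2 - 5*x + 6.
∫_{-1}^{1} of each monomial x^k gives [2/(k+1) if k even, 0 if k odd]. Integrating term-by-term (or equivalently evaluating the antiderivative F(x) = -6*x^5/5 - 9*x^4/4 - 2*x^3 - 5*x^2/2 + 6*x at the endpoints):
  F(1) − F(−1) = -39/20 − (-151/20) = 28/5.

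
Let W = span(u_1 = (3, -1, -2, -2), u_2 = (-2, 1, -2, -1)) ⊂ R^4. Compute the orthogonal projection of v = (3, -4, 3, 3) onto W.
proj_W(v) = (655/179, -332/179, 700/179, 359/179)

Set up U = [u_1 | ... | u_2] ∈ R^(4×2). The projector onto W = col(U) is P = U (U^T U)^(-1) U^T.
Compute U^T U =
  [18, -1]
  [-1, 10],
and U^T v = (1, -19).
Solve U^T U · c = U^T v for the coefficients: c = (-9/179, -341/179). The projection is proj_W(v) = U c.
Check: (v - proj_W(v)) · u_1 = 0  (should be 0).
Check: (v - proj_W(v)) · u_2 = 0  (should be 0).
Result: proj_W(v) = (655/179, -332/179, 700/179, 359/179).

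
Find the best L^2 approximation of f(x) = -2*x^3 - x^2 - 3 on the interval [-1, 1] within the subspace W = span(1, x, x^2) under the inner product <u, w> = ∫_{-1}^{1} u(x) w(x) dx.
g(x) = -x^2 - 6*x/5 - 3

The best approximation g ∈ W is the orthogonal projection of f onto W. Writing g = a_0 + a_1 x + a_2 x^2, the coefficients solve the normal equations G · a = b where
  G_{ij} = <φ_i, φ_j> and b_i = <f, φ_i>, with φ_0 = 1, φ_1 = x, φ_2 = x^2.
G =
  [2, 0, 2/3]
  [0, 2/3, 0]
  [2/3, 0, 2/5],
b = (-20/3, -4/5, -12/5).
Solving gives a_0 = -3, a_1 = -6/5, a_2 = -1, so
  g(x) = -x^2 - 6*x/5 - 3.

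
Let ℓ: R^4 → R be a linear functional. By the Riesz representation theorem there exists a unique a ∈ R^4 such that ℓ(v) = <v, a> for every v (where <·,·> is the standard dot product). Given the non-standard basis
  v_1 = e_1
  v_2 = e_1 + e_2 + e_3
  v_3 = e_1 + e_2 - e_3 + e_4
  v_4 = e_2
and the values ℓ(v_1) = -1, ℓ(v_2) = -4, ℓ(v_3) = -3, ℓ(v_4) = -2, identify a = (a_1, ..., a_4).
a = (-1, -2, -1, -1)

Write a = (a_1, ..., a_4) in the standard basis. For each basis vector v_i, ℓ(v_i) = <v_i, a> is a linear equation in the a_j's. Collect the n equations into a matrix system V a = ℓ, where row i of V is v_i (expressed in the standard basis). Since V is invertible (lower-triangular with 1s on the diagonal, up to permutation), solve by back-substitution:
  V =
[[1, 0, 0, 0],
 [1, 1, 1, 0],
 [1, 1, -1, 1],
 [0, 1, 0, 0]]
  V a = (-1, -4, -3, -2)
Solving gives a = (-1, -2, -1, -1).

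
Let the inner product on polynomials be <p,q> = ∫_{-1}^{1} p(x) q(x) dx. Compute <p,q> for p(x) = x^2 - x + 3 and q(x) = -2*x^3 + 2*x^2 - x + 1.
<p,q> = 194/15

Expand the product: p(x)·q(x) = -2*x^5 + 4*x^4 - 9*x^3 + 8*x^2 - 4*x + 3.
∫_{-1}^{1} of each monomial x^k gives [2/(k+1) if k even, 0 if k odd]. Integrating term-by-term (or equivalently evaluating the antiderivative F(x) = -x^6/3 + 4*x^5/5 - 9*x^4/4 + 8*x^3/3 - 2*x^2 + 3*x at the endpoints):
  F(1) − F(−1) = 113/60 − (-221/20) = 194/15.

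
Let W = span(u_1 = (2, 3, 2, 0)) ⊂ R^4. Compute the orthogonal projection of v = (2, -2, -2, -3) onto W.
proj_W(v) = (-12/17, -18/17, -12/17, 0)

Set up U = [u_1 | ... | u_1] ∈ R^(4×1). The projector onto W = col(U) is P = U (U^T U)^(-1) U^T.
Compute U^T U =
  [17],
and U^T v = (-6).
Solve U^T U · c = U^T v for the coefficients: c = (-6/17). The projection is proj_W(v) = U c.
Check: (v - proj_W(v)) · u_1 = 0  (should be 0).
Result: proj_W(v) = (-12/17, -18/17, -12/17, 0).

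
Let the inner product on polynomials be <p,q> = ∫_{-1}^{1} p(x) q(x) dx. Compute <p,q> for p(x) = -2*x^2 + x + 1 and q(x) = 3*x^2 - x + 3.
<p,q> = 14/15

Expand the product: p(x)·q(x) = -6*x^4 + 5*x^3 - 4*x^2 + 2*x + 3.
∫_{-1}^{1} of each monomial x^k gives [2/(k+1) if k even, 0 if k odd]. Integrating term-by-term (or equivalently evaluating the antiderivative F(x) = -6*x^5/5 + 5*x^4/4 - 4*x^3/3 + x^2 + 3*x at the endpoints):
  F(1) − F(−1) = 163/60 − (107/60) = 14/15.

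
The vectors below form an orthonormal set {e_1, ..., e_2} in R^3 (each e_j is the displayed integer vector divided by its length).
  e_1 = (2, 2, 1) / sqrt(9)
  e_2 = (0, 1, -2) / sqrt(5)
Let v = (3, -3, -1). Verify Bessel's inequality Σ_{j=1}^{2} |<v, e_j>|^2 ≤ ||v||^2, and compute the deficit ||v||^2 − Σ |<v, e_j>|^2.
Σ |<v, e_j>|^2 = 14/45; ||v||^2 = 19; deficit = 841/45

Write each e_j = u_j / sqrt(<u_j, u_j>) where u_j is the displayed integer vector. Then <v, e_j> = <v, u_j> / sqrt(<u_j, u_j>), so |<v, e_j>|^2 = <v, u_j>^2 / <u_j, u_j>.
Coefficients: <v, e_1> = -1/sqrt(9), <v, e_2> = -1/sqrt(5).
Square and sum: Σ |<v, e_j>|^2 = 14/45.
Compute ||v||^2 = v·v = 19.
Deficit = 19 − 14/45 = 841/45 ≥ 0, confirming Bessel's inequality. (The deficit equals ||v − Σ <v,e_j> e_j||^2, the squared distance from v to span{e_j}.)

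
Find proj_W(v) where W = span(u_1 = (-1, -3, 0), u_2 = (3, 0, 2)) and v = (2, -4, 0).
proj_W(v) = (122/121, -444/121, 180/121)

Set up U = [u_1 | ... | u_2] ∈ R^(3×2). The projector onto W = col(U) is P = U (U^T U)^(-1) U^T.
Compute U^T U =
  [10, -3]
  [-3, 13],
and U^T v = (10, 6).
Solve U^T U · c = U^T v for the coefficients: c = (148/121, 90/121). The projection is proj_W(v) = U c.
Check: (v - proj_W(v)) · u_1 = 0  (should be 0).
Check: (v - proj_W(v)) · u_2 = 0  (should be 0).
Result: proj_W(v) = (122/121, -444/121, 180/121).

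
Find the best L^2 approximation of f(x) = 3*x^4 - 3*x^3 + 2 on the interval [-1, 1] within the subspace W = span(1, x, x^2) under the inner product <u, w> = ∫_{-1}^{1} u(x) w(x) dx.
g(x) = 18*x^2/7 - 9*x/5 + 61/35

The best approximation g ∈ W is the orthogonal projection of f onto W. Writing g = a_0 + a_1 x + a_2 x^2, the coefficients solve the normal equations G · a = b where
  G_{ij} = <φ_i, φ_j> and b_i = <f, φ_i>, with φ_0 = 1, φ_1 = x, φ_2 = x^2.
G =
  [2, 0, 2/3]
  [0, 2/3, 0]
  [2/3, 0, 2/5],
b = (26/5, -6/5, 46/21).
Solving gives a_0 = 61/35, a_1 = -9/5, a_2 = 18/7, so
  g(x) = 18*x^2/7 - 9*x/5 + 61/35.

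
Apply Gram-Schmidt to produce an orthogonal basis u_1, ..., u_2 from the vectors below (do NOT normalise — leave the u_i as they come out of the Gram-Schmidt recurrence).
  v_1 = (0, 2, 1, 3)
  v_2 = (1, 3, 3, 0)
Orthogonal basis:
  u_1 = (0, 2, 1, 3)
  u_2 = (1, 12/7, 33/14, -27/14)

Apply the Gram-Schmidt recurrence
  u_1 = v_1
  u_i = v_i − Σ_{j<i} ((v_i · u_j) / (u_j · u_j)) · u_j.

Step by step this gives:
  u_1 = (0, 2, 1, 3)
  u_2 = (1, 12/7, 33/14, -27/14)

Orthogonality check:
  u_2 · u_1 = 0 (should be 0)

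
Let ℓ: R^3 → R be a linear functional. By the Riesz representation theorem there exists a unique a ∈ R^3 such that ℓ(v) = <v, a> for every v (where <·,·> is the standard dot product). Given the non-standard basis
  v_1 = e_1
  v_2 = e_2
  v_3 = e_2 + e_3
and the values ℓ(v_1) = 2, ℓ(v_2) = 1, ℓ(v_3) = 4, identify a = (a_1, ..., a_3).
a = (2, 1, 3)

Write a = (a_1, ..., a_3) in the standard basis. For each basis vector v_i, ℓ(v_i) = <v_i, a> is a linear equation in the a_j's. Collect the n equations into a matrix system V a = ℓ, where row i of V is v_i (expressed in the standard basis). Since V is invertible (lower-triangular with 1s on the diagonal, up to permutation), solve by back-substitution:
  V =
[[1, 0, 0],
 [0, 1, 0],
 [0, 1, 1]]
  V a = (2, 1, 4)
Solving gives a = (2, 1, 3).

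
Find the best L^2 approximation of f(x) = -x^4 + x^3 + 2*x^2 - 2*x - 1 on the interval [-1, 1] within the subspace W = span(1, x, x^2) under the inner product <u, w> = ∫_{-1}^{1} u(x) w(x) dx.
g(x) = 8*x^2/7 - 7*x/5 - 32/35

The best approximation g ∈ W is the orthogonal projection of f onto W. Writing g = a_0 + a_1 x + a_2 x^2, the coefficients solve the normal equations G · a = b where
  G_{ij} = <φ_i, φ_j> and b_i = <f, φ_i>, with φ_0 = 1, φ_1 = x, φ_2 = x^2.
G =
  [2, 0, 2/3]
  [0, 2/3, 0]
  [2/3, 0, 2/5],
b = (-16/15, -14/15, -16/105).
Solving gives a_0 = -32/35, a_1 = -7/5, a_2 = 8/7, so
  g(x) = 8*x^2/7 - 7*x/5 - 32/35.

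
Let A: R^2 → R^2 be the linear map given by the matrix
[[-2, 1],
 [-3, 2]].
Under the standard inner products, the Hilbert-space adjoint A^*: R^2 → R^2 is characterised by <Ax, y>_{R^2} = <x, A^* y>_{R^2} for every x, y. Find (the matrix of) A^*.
A^* = A^T =
[[-2, -3],
 [1, 2]]

For real matrices with standard dot products, the defining identity <Ax, y> = <x, A^* y> gives (Ax)^T y = x^T (A^*) y, i.e. x^T A^T y = x^T (A^*) y. Since this holds for all x, y, we must have A^* = A^T. Therefore
A^* =
[[-2, -3],
 [1, 2]].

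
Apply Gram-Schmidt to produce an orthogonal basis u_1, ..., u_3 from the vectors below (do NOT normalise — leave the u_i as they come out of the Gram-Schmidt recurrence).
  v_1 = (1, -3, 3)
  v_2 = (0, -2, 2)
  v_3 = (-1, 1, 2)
Orthogonal basis:
  u_1 = (1, -3, 3)
  u_2 = (-12/19, -2/19, 2/19)
  u_3 = (0, 3/2, 3/2)

Apply the Gram-Schmidt recurrence
  u_1 = v_1
  u_i = v_i − Σ_{j<i} ((v_i · u_j) / (u_j · u_j)) · u_j.

Step by step this gives:
  u_1 = (1, -3, 3)
  u_2 = (-12/19, -2/19, 2/19)
  u_3 = (0, 3/2, 3/2)

Orthogonality check:
  u_2 · u_1 = 0 (should be 0)
  u_3 · u_1 = 0 (should be 0)
  u_3 · u_2 = 0 (should be 0)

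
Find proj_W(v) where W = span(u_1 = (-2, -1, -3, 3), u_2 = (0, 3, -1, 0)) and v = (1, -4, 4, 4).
proj_W(v) = (-4/23, -562/115, 154/115, 6/23)

Set up U = [u_1 | ... | u_2] ∈ R^(4×2). The projector onto W = col(U) is P = U (U^T U)^(-1) U^T.
Compute U^T U =
  [23, 0]
  [0, 10],
and U^T v = (2, -16).
Solve U^T U · c = U^T v for the coefficients: c = (2/23, -8/5). The projection is proj_W(v) = U c.
Check: (v - proj_W(v)) · u_1 = 0  (should be 0).
Check: (v - proj_W(v)) · u_2 = 0  (should be 0).
Result: proj_W(v) = (-4/23, -562/115, 154/115, 6/23).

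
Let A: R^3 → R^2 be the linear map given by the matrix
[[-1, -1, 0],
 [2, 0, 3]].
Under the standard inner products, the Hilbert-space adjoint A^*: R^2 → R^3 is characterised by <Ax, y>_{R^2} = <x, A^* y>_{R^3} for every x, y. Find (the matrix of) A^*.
A^* = A^T =
[[-1, 2],
 [-1, 0],
 [0, 3]]

For real matrices with standard dot products, the defining identity <Ax, y> = <x, A^* y> gives (Ax)^T y = x^T (A^*) y, i.e. x^T A^T y = x^T (A^*) y. Since this holds for all x, y, we must have A^* = A^T. Therefore
A^* =
[[-1, 2],
 [-1, 0],
 [0, 3]].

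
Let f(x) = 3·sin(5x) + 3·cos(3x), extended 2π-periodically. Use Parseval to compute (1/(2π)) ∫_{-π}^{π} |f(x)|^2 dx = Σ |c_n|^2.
Σ |c_n|^2 = 9

Expand |f|^2 and use orthogonality of {sin(nx), cos(mx)} on [-π, π]:
  ∫_{-π}^{π} sin(nx)^2 dx = π, ∫ cos(mx)^2 dx = π, and cross terms integrate to 0.
So ∫_{-π}^{π} f(x)^2 dx = 3^2 · π + 3^2 · π = (9 + 9)π.
Divide by 2π: (9 + 9)/2 = 9.
By Parseval, this equals Σ |c_n|^2.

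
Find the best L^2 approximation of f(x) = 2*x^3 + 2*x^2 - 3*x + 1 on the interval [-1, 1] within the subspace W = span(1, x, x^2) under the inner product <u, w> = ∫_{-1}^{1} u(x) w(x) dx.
g(x) = 2*x^2 - 9*x/5 + 1

The best approximation g ∈ W is the orthogonal projection of f onto W. Writing g = a_0 + a_1 x + a_2 x^2, the coefficients solve the normal equations G · a = b where
  G_{ij} = <φ_i, φ_j> and b_i = <f, φ_i>, with φ_0 = 1, φ_1 = x, φ_2 = x^2.
G =
  [2, 0, 2/3]
  [0, 2/3, 0]
  [2/3, 0, 2/5],
b = (10/3, -6/5, 22/15).
Solving gives a_0 = 1, a_1 = -9/5, a_2 = 2, so
  g(x) = 2*x^2 - 9*x/5 + 1.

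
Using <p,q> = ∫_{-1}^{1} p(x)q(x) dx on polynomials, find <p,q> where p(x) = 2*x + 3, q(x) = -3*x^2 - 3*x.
<p,q> = -10

Expand the product: p(x)·q(x) = -6*x^3 - 15*x^2 - 9*x.
∫_{-1}^{1} of each monomial x^k gives [2/(k+1) if k even, 0 if k odd]. Integrating term-by-term (or equivalently evaluating the antiderivative F(x) = -3*x^4/2 - 5*x^3 - 9*x^2/2 at the endpoints):
  F(1) − F(−1) = -11 − (-1) = -10.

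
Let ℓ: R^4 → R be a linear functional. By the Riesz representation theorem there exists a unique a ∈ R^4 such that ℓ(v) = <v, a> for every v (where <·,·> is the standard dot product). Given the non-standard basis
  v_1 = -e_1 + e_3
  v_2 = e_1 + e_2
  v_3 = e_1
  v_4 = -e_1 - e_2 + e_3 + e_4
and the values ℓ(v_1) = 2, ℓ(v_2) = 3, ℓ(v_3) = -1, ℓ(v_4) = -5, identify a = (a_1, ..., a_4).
a = (-1, 4, 1, -3)

Write a = (a_1, ..., a_4) in the standard basis. For each basis vector v_i, ℓ(v_i) = <v_i, a> is a linear equation in the a_j's. Collect the n equations into a matrix system V a = ℓ, where row i of V is v_i (expressed in the standard basis). Since V is invertible (lower-triangular with 1s on the diagonal, up to permutation), solve by back-substitution:
  V =
[[-1, 0, 1, 0],
 [1, 1, 0, 0],
 [1, 0, 0, 0],
 [-1, -1, 1, 1]]
  V a = (2, 3, -1, -5)
Solving gives a = (-1, 4, 1, -3).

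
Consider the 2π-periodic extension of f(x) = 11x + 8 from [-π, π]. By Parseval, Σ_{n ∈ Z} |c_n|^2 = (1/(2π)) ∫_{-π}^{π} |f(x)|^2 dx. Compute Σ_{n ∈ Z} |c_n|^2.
Σ |c_n|^2 = 121π^2/3 + 64

Expand and integrate term by term over [-π, π]:
  ∫ (11x)^2 dx = 121·(2π^3/3); ∫ 2·11·(8)·x dx = 0 (odd integrand); ∫ 8^2 dx = 64·2π.
So (1/(2π)) ∫_{-π}^{π} (11x + 8)^2 dx = 121π^2/3 + 64 = 121π^2/3 + 64.
Parseval ⇒ Σ |c_n|^2 = 121π^2/3 + 64.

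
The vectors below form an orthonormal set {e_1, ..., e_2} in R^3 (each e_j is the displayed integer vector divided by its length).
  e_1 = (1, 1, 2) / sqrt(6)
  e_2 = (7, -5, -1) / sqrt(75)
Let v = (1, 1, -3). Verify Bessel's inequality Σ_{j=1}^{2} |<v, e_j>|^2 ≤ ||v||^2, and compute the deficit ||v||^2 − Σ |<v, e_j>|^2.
Σ |<v, e_j>|^2 = 3; ||v||^2 = 11; deficit = 8

Write each e_j = u_j / sqrt(<u_j, u_j>) where u_j is the displayed integer vector. Then <v, e_j> = <v, u_j> / sqrt(<u_j, u_j>), so |<v, e_j>|^2 = <v, u_j>^2 / <u_j, u_j>.
Coefficients: <v, e_1> = -4/sqrt(6), <v, e_2> = 5/sqrt(75).
Square and sum: Σ |<v, e_j>|^2 = 3.
Compute ||v||^2 = v·v = 11.
Deficit = 11 − 3 = 8 ≥ 0, confirming Bessel's inequality. (The deficit equals ||v − Σ <v,e_j> e_j||^2, the squared distance from v to span{e_j}.)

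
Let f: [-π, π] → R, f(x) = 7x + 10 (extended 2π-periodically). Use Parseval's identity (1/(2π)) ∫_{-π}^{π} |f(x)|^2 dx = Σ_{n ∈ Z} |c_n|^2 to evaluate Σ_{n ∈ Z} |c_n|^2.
Σ |c_n|^2 = 49π^2/3 + 100

Expand and integrate term by term over [-π, π]:
  ∫ (7x)^2 dx = 49·(2π^3/3); ∫ 2·7·(10)·x dx = 0 (odd integrand); ∫ 10^2 dx = 100·2π.
So (1/(2π)) ∫_{-π}^{π} (7x + 10)^2 dx = 49π^2/3 + 100 = 49π^2/3 + 100.
Parseval ⇒ Σ |c_n|^2 = 49π^2/3 + 100.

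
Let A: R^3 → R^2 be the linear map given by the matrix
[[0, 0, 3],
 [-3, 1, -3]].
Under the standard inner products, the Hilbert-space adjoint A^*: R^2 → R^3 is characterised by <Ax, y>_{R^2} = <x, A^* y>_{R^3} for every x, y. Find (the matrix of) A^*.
A^* = A^T =
[[0, -3],
 [0, 1],
 [3, -3]]

For real matrices with standard dot products, the defining identity <Ax, y> = <x, A^* y> gives (Ax)^T y = x^T (A^*) y, i.e. x^T A^T y = x^T (A^*) y. Since this holds for all x, y, we must have A^* = A^T. Therefore
A^* =
[[0, -3],
 [0, 1],
 [3, -3]].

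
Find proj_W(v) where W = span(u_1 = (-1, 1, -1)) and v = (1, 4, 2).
proj_W(v) = (-1/3, 1/3, -1/3)

Set up U = [u_1 | ... | u_1] ∈ R^(3×1). The projector onto W = col(U) is P = U (U^T U)^(-1) U^T.
Compute U^T U =
  [3],
and U^T v = (1).
Solve U^T U · c = U^T v for the coefficients: c = (1/3). The projection is proj_W(v) = U c.
Check: (v - proj_W(v)) · u_1 = 0  (should be 0).
Result: proj_W(v) = (-1/3, 1/3, -1/3).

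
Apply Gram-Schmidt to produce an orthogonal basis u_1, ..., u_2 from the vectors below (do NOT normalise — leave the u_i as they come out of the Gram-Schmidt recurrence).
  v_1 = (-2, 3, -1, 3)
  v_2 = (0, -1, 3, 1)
Orthogonal basis:
  u_1 = (-2, 3, -1, 3)
  u_2 = (-6/23, -14/23, 66/23, 32/23)

Apply the Gram-Schmidt recurrence
  u_1 = v_1
  u_i = v_i − Σ_{j<i} ((v_i · u_j) / (u_j · u_j)) · u_j.

Step by step this gives:
  u_1 = (-2, 3, -1, 3)
  u_2 = (-6/23, -14/23, 66/23, 32/23)

Orthogonality check:
  u_2 · u_1 = 0 (should be 0)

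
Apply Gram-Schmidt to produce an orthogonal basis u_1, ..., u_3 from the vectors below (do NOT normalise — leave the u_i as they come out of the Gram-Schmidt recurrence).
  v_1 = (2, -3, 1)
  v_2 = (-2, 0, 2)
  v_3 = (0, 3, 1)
Orthogonal basis:
  u_1 = (2, -3, 1)
  u_2 = (-12/7, -3/7, 15/7)
  u_3 = (4/3, 4/3, 4/3)

Apply the Gram-Schmidt recurrence
  u_1 = v_1
  u_i = v_i − Σ_{j<i} ((v_i · u_j) / (u_j · u_j)) · u_j.

Step by step this gives:
  u_1 = (2, -3, 1)
  u_2 = (-12/7, -3/7, 15/7)
  u_3 = (4/3, 4/3, 4/3)

Orthogonality check:
  u_2 · u_1 = 0 (should be 0)
  u_3 · u_1 = 0 (should be 0)
  u_3 · u_2 = 0 (should be 0)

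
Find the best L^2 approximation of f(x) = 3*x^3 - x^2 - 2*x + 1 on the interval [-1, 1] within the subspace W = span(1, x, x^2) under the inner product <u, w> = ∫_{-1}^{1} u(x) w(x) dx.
g(x) = -x^2 - x/5 + 1

The best approximation g ∈ W is the orthogonal projection of f onto W. Writing g = a_0 + a_1 x + a_2 x^2, the coefficients solve the normal equations G · a = b where
  G_{ij} = <φ_i, φ_j> and b_i = <f, φ_i>, with φ_0 = 1, φ_1 = x, φ_2 = x^2.
G =
  [2, 0, 2/3]
  [0, 2/3, 0]
  [2/3, 0, 2/5],
b = (4/3, -2/15, 4/15).
Solving gives a_0 = 1, a_1 = -1/5, a_2 = -1, so
  g(x) = -x^2 - x/5 + 1.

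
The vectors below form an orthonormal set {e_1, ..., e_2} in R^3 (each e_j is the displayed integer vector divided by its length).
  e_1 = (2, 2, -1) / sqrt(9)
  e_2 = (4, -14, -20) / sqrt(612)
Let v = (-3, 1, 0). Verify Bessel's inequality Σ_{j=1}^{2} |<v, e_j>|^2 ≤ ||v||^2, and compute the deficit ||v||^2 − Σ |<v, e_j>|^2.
Σ |<v, e_j>|^2 = 49/17; ||v||^2 = 10; deficit = 121/17

Write each e_j = u_j / sqrt(<u_j, u_j>) where u_j is the displayed integer vector. Then <v, e_j> = <v, u_j> / sqrt(<u_j, u_j>), so |<v, e_j>|^2 = <v, u_j>^2 / <u_j, u_j>.
Coefficients: <v, e_1> = -4/sqrt(9), <v, e_2> = -26/sqrt(612).
Square and sum: Σ |<v, e_j>|^2 = 49/17.
Compute ||v||^2 = v·v = 10.
Deficit = 10 − 49/17 = 121/17 ≥ 0, confirming Bessel's inequality. (The deficit equals ||v − Σ <v,e_j> e_j||^2, the squared distance from v to span{e_j}.)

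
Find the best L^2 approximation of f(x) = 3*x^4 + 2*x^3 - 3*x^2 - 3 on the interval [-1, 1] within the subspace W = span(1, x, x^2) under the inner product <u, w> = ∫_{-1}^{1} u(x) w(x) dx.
g(x) = -3*x^2/7 + 6*x/5 - 114/35

The best approximation g ∈ W is the orthogonal projection of f onto W. Writing g = a_0 + a_1 x + a_2 x^2, the coefficients solve the normal equations G · a = b where
  G_{ij} = <φ_i, φ_j> and b_i = <f, φ_i>, with φ_0 = 1, φ_1 = x, φ_2 = x^2.
G =
  [2, 0, 2/3]
  [0, 2/3, 0]
  [2/3, 0, 2/5],
b = (-34/5, 4/5, -82/35).
Solving gives a_0 = -114/35, a_1 = 6/5, a_2 = -3/7, so
  g(x) = -3*x^2/7 + 6*x/5 - 114/35.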